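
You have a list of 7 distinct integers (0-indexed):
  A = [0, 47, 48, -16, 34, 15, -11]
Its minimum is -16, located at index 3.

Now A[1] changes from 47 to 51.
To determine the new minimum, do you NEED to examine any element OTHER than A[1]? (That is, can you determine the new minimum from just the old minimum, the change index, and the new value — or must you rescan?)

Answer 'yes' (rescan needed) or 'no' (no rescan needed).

Old min = -16 at index 3
Change at index 1: 47 -> 51
Index 1 was NOT the min. New min = min(-16, 51). No rescan of other elements needed.
Needs rescan: no

Answer: no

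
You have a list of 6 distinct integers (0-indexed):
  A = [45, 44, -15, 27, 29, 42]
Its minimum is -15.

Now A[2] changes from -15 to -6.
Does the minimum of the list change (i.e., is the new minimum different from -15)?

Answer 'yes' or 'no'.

Answer: yes

Derivation:
Old min = -15
Change: A[2] -15 -> -6
Changed element was the min; new min must be rechecked.
New min = -6; changed? yes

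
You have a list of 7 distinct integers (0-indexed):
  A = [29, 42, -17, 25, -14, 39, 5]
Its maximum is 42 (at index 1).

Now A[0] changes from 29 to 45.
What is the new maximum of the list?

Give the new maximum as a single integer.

Answer: 45

Derivation:
Old max = 42 (at index 1)
Change: A[0] 29 -> 45
Changed element was NOT the old max.
  New max = max(old_max, new_val) = max(42, 45) = 45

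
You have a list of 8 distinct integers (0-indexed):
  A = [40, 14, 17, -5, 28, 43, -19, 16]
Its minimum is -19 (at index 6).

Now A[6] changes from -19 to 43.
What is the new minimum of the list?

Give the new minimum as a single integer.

Old min = -19 (at index 6)
Change: A[6] -19 -> 43
Changed element WAS the min. Need to check: is 43 still <= all others?
  Min of remaining elements: -5
  New min = min(43, -5) = -5

Answer: -5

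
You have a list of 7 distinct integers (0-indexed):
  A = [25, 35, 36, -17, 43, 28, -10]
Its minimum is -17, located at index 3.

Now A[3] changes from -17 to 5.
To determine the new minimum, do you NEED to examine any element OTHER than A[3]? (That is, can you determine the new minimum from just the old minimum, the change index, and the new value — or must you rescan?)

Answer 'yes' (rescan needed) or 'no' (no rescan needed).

Old min = -17 at index 3
Change at index 3: -17 -> 5
Index 3 WAS the min and new value 5 > old min -17. Must rescan other elements to find the new min.
Needs rescan: yes

Answer: yes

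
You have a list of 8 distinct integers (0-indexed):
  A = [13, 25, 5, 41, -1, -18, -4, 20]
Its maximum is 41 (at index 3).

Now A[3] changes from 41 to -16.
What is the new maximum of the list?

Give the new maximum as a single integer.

Answer: 25

Derivation:
Old max = 41 (at index 3)
Change: A[3] 41 -> -16
Changed element WAS the max -> may need rescan.
  Max of remaining elements: 25
  New max = max(-16, 25) = 25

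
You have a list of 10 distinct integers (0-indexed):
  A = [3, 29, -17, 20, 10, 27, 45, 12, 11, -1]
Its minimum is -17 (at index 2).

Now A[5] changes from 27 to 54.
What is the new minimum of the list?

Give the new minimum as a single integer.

Answer: -17

Derivation:
Old min = -17 (at index 2)
Change: A[5] 27 -> 54
Changed element was NOT the old min.
  New min = min(old_min, new_val) = min(-17, 54) = -17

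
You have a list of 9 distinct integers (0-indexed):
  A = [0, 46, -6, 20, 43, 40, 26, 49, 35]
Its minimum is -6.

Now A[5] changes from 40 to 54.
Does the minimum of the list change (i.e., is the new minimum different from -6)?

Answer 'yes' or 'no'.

Answer: no

Derivation:
Old min = -6
Change: A[5] 40 -> 54
Changed element was NOT the min; min changes only if 54 < -6.
New min = -6; changed? no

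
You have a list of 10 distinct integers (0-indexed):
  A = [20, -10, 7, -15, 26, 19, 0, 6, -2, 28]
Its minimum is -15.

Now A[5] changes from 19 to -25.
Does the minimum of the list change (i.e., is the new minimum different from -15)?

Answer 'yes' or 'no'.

Answer: yes

Derivation:
Old min = -15
Change: A[5] 19 -> -25
Changed element was NOT the min; min changes only if -25 < -15.
New min = -25; changed? yes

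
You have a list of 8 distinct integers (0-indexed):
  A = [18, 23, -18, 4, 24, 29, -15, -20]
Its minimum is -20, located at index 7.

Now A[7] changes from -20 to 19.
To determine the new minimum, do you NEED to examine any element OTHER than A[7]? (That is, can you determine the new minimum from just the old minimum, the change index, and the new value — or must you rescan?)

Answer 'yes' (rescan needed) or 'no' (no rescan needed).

Old min = -20 at index 7
Change at index 7: -20 -> 19
Index 7 WAS the min and new value 19 > old min -20. Must rescan other elements to find the new min.
Needs rescan: yes

Answer: yes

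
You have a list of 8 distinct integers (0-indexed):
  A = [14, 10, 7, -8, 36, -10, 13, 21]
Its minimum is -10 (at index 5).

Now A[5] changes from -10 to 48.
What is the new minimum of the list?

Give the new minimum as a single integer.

Answer: -8

Derivation:
Old min = -10 (at index 5)
Change: A[5] -10 -> 48
Changed element WAS the min. Need to check: is 48 still <= all others?
  Min of remaining elements: -8
  New min = min(48, -8) = -8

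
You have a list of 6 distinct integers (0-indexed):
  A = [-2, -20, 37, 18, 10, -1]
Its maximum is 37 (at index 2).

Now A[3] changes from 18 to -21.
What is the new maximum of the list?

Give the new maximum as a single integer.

Answer: 37

Derivation:
Old max = 37 (at index 2)
Change: A[3] 18 -> -21
Changed element was NOT the old max.
  New max = max(old_max, new_val) = max(37, -21) = 37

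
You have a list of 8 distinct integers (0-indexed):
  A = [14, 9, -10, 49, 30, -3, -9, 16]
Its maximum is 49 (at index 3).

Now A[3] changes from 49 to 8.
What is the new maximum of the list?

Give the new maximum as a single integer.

Answer: 30

Derivation:
Old max = 49 (at index 3)
Change: A[3] 49 -> 8
Changed element WAS the max -> may need rescan.
  Max of remaining elements: 30
  New max = max(8, 30) = 30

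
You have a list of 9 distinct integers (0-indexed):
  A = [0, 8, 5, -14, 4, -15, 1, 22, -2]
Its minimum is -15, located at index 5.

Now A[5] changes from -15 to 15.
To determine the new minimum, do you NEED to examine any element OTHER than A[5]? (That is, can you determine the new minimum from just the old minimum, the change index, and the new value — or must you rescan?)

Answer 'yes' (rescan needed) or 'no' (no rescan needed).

Old min = -15 at index 5
Change at index 5: -15 -> 15
Index 5 WAS the min and new value 15 > old min -15. Must rescan other elements to find the new min.
Needs rescan: yes

Answer: yes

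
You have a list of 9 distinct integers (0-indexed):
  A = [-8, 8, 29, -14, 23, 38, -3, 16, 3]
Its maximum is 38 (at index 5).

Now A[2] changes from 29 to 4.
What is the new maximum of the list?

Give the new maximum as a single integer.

Answer: 38

Derivation:
Old max = 38 (at index 5)
Change: A[2] 29 -> 4
Changed element was NOT the old max.
  New max = max(old_max, new_val) = max(38, 4) = 38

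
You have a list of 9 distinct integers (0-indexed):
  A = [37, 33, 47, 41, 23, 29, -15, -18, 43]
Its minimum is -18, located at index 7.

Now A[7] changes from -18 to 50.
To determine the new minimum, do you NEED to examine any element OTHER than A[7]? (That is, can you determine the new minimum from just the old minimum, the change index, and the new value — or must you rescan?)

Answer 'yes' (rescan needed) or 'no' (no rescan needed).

Old min = -18 at index 7
Change at index 7: -18 -> 50
Index 7 WAS the min and new value 50 > old min -18. Must rescan other elements to find the new min.
Needs rescan: yes

Answer: yes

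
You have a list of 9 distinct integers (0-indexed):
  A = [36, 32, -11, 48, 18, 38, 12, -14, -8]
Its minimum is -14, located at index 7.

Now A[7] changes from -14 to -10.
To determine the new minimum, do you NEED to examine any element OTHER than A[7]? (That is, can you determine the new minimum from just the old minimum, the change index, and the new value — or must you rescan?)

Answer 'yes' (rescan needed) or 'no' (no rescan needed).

Old min = -14 at index 7
Change at index 7: -14 -> -10
Index 7 WAS the min and new value -10 > old min -14. Must rescan other elements to find the new min.
Needs rescan: yes

Answer: yes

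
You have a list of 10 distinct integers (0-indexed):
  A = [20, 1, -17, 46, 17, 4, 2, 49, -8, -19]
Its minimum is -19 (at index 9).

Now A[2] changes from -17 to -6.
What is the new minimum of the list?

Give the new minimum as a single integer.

Old min = -19 (at index 9)
Change: A[2] -17 -> -6
Changed element was NOT the old min.
  New min = min(old_min, new_val) = min(-19, -6) = -19

Answer: -19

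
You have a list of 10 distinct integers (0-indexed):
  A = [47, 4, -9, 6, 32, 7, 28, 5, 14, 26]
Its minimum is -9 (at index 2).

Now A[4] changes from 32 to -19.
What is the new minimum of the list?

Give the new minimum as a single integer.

Answer: -19

Derivation:
Old min = -9 (at index 2)
Change: A[4] 32 -> -19
Changed element was NOT the old min.
  New min = min(old_min, new_val) = min(-9, -19) = -19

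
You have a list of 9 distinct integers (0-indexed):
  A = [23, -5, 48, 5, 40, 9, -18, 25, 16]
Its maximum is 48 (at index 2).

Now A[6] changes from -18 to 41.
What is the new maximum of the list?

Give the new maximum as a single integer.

Answer: 48

Derivation:
Old max = 48 (at index 2)
Change: A[6] -18 -> 41
Changed element was NOT the old max.
  New max = max(old_max, new_val) = max(48, 41) = 48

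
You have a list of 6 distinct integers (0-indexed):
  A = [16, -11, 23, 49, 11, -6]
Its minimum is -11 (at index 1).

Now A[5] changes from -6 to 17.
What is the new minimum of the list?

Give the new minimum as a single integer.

Answer: -11

Derivation:
Old min = -11 (at index 1)
Change: A[5] -6 -> 17
Changed element was NOT the old min.
  New min = min(old_min, new_val) = min(-11, 17) = -11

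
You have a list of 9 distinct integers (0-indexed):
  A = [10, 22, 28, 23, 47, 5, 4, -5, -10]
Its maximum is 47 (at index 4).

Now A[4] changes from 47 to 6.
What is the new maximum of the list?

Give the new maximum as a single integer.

Old max = 47 (at index 4)
Change: A[4] 47 -> 6
Changed element WAS the max -> may need rescan.
  Max of remaining elements: 28
  New max = max(6, 28) = 28

Answer: 28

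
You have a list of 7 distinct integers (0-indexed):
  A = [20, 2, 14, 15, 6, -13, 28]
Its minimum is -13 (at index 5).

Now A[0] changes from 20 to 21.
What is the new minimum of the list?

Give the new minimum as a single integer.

Old min = -13 (at index 5)
Change: A[0] 20 -> 21
Changed element was NOT the old min.
  New min = min(old_min, new_val) = min(-13, 21) = -13

Answer: -13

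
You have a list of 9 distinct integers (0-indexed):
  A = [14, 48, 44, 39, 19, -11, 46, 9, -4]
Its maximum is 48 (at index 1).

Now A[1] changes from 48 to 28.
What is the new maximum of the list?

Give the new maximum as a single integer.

Answer: 46

Derivation:
Old max = 48 (at index 1)
Change: A[1] 48 -> 28
Changed element WAS the max -> may need rescan.
  Max of remaining elements: 46
  New max = max(28, 46) = 46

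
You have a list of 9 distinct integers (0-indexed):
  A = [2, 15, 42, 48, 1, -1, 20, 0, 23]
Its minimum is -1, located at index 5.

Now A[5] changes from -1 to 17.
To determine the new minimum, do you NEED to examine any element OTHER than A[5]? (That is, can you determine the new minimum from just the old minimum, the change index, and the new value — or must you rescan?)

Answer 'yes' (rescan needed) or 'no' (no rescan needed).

Old min = -1 at index 5
Change at index 5: -1 -> 17
Index 5 WAS the min and new value 17 > old min -1. Must rescan other elements to find the new min.
Needs rescan: yes

Answer: yes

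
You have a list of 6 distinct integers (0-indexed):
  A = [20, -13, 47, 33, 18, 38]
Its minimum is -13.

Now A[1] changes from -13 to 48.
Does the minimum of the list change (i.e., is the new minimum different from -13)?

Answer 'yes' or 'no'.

Old min = -13
Change: A[1] -13 -> 48
Changed element was the min; new min must be rechecked.
New min = 18; changed? yes

Answer: yes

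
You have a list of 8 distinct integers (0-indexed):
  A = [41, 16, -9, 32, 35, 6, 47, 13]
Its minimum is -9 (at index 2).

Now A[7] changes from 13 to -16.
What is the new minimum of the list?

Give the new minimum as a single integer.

Answer: -16

Derivation:
Old min = -9 (at index 2)
Change: A[7] 13 -> -16
Changed element was NOT the old min.
  New min = min(old_min, new_val) = min(-9, -16) = -16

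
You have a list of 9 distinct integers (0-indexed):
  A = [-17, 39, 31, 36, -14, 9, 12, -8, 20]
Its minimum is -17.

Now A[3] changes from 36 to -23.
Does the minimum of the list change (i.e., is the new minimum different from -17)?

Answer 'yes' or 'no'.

Old min = -17
Change: A[3] 36 -> -23
Changed element was NOT the min; min changes only if -23 < -17.
New min = -23; changed? yes

Answer: yes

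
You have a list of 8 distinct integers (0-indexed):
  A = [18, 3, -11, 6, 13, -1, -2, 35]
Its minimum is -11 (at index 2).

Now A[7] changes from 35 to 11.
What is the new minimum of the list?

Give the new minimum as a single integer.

Old min = -11 (at index 2)
Change: A[7] 35 -> 11
Changed element was NOT the old min.
  New min = min(old_min, new_val) = min(-11, 11) = -11

Answer: -11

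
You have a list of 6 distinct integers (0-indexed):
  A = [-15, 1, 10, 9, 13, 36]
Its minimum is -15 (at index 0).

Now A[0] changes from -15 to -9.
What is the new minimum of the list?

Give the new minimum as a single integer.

Old min = -15 (at index 0)
Change: A[0] -15 -> -9
Changed element WAS the min. Need to check: is -9 still <= all others?
  Min of remaining elements: 1
  New min = min(-9, 1) = -9

Answer: -9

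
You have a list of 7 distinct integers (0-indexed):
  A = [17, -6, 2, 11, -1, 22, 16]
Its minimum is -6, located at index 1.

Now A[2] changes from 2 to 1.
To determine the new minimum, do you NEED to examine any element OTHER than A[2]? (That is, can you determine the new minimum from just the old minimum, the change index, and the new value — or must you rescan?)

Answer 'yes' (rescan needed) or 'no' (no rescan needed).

Answer: no

Derivation:
Old min = -6 at index 1
Change at index 2: 2 -> 1
Index 2 was NOT the min. New min = min(-6, 1). No rescan of other elements needed.
Needs rescan: no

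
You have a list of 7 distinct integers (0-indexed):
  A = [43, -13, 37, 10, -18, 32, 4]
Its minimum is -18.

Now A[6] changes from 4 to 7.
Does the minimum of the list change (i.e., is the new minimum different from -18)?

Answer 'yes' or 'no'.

Answer: no

Derivation:
Old min = -18
Change: A[6] 4 -> 7
Changed element was NOT the min; min changes only if 7 < -18.
New min = -18; changed? no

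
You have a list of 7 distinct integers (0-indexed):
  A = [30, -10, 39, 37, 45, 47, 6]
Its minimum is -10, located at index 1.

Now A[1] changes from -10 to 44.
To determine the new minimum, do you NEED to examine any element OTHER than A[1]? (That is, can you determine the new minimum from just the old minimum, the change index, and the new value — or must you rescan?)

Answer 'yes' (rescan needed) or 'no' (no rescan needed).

Old min = -10 at index 1
Change at index 1: -10 -> 44
Index 1 WAS the min and new value 44 > old min -10. Must rescan other elements to find the new min.
Needs rescan: yes

Answer: yes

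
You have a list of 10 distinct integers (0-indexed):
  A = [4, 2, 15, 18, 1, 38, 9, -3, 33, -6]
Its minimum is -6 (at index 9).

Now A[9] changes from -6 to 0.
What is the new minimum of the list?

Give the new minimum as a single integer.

Answer: -3

Derivation:
Old min = -6 (at index 9)
Change: A[9] -6 -> 0
Changed element WAS the min. Need to check: is 0 still <= all others?
  Min of remaining elements: -3
  New min = min(0, -3) = -3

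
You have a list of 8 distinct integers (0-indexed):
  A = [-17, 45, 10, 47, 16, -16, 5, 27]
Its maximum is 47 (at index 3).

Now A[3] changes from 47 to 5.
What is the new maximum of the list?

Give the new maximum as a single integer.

Answer: 45

Derivation:
Old max = 47 (at index 3)
Change: A[3] 47 -> 5
Changed element WAS the max -> may need rescan.
  Max of remaining elements: 45
  New max = max(5, 45) = 45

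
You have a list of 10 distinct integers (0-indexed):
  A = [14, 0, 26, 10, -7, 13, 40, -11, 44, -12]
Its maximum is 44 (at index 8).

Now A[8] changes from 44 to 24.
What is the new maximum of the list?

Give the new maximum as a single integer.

Old max = 44 (at index 8)
Change: A[8] 44 -> 24
Changed element WAS the max -> may need rescan.
  Max of remaining elements: 40
  New max = max(24, 40) = 40

Answer: 40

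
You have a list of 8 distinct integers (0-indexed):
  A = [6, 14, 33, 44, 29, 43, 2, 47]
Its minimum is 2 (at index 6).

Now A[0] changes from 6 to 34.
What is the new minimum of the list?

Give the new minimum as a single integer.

Old min = 2 (at index 6)
Change: A[0] 6 -> 34
Changed element was NOT the old min.
  New min = min(old_min, new_val) = min(2, 34) = 2

Answer: 2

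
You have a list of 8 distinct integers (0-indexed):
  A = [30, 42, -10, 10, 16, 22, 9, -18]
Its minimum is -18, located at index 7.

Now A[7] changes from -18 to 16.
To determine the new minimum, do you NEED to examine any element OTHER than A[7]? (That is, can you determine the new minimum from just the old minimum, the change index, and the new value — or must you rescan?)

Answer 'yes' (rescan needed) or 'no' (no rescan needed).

Answer: yes

Derivation:
Old min = -18 at index 7
Change at index 7: -18 -> 16
Index 7 WAS the min and new value 16 > old min -18. Must rescan other elements to find the new min.
Needs rescan: yes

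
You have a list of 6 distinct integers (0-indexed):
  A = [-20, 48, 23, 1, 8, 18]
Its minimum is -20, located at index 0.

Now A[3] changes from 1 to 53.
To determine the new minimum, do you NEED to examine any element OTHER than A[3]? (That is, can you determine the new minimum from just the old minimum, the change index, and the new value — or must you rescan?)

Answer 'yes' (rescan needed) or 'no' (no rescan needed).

Old min = -20 at index 0
Change at index 3: 1 -> 53
Index 3 was NOT the min. New min = min(-20, 53). No rescan of other elements needed.
Needs rescan: no

Answer: no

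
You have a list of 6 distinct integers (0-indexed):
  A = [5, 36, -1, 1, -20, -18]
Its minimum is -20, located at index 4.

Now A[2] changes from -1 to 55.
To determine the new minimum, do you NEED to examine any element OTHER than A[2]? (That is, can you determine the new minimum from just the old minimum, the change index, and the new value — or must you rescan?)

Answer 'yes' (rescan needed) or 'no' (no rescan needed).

Answer: no

Derivation:
Old min = -20 at index 4
Change at index 2: -1 -> 55
Index 2 was NOT the min. New min = min(-20, 55). No rescan of other elements needed.
Needs rescan: no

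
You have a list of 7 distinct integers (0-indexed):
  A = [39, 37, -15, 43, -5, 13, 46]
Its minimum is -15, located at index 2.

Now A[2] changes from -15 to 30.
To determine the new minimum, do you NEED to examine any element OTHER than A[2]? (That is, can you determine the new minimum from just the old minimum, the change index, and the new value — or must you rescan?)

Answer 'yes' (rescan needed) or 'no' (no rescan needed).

Old min = -15 at index 2
Change at index 2: -15 -> 30
Index 2 WAS the min and new value 30 > old min -15. Must rescan other elements to find the new min.
Needs rescan: yes

Answer: yes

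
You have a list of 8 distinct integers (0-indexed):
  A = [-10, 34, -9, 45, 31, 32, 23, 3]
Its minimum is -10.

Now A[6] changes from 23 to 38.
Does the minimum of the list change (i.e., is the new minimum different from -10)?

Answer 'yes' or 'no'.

Answer: no

Derivation:
Old min = -10
Change: A[6] 23 -> 38
Changed element was NOT the min; min changes only if 38 < -10.
New min = -10; changed? no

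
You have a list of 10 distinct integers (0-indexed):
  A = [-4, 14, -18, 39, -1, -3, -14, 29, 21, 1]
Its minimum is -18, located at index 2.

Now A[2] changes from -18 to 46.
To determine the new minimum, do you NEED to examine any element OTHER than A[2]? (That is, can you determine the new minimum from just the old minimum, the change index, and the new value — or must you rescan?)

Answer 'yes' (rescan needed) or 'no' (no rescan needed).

Old min = -18 at index 2
Change at index 2: -18 -> 46
Index 2 WAS the min and new value 46 > old min -18. Must rescan other elements to find the new min.
Needs rescan: yes

Answer: yes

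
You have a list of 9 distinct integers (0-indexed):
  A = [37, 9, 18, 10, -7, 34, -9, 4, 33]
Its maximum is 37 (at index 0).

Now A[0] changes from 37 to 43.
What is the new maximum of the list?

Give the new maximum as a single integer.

Old max = 37 (at index 0)
Change: A[0] 37 -> 43
Changed element WAS the max -> may need rescan.
  Max of remaining elements: 34
  New max = max(43, 34) = 43

Answer: 43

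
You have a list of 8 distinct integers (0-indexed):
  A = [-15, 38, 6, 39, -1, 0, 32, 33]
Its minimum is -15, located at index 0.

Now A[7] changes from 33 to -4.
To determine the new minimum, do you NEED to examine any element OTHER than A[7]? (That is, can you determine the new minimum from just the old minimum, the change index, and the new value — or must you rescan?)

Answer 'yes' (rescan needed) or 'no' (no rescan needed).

Old min = -15 at index 0
Change at index 7: 33 -> -4
Index 7 was NOT the min. New min = min(-15, -4). No rescan of other elements needed.
Needs rescan: no

Answer: no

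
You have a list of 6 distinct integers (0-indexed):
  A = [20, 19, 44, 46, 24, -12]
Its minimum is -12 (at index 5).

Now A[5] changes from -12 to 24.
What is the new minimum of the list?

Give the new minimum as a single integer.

Old min = -12 (at index 5)
Change: A[5] -12 -> 24
Changed element WAS the min. Need to check: is 24 still <= all others?
  Min of remaining elements: 19
  New min = min(24, 19) = 19

Answer: 19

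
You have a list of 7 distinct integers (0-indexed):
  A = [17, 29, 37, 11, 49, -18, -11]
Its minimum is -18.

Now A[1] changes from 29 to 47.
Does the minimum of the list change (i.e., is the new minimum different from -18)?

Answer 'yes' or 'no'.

Answer: no

Derivation:
Old min = -18
Change: A[1] 29 -> 47
Changed element was NOT the min; min changes only if 47 < -18.
New min = -18; changed? no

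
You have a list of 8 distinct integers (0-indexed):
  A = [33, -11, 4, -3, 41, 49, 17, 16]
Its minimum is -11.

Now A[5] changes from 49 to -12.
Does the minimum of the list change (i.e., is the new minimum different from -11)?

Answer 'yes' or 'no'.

Answer: yes

Derivation:
Old min = -11
Change: A[5] 49 -> -12
Changed element was NOT the min; min changes only if -12 < -11.
New min = -12; changed? yes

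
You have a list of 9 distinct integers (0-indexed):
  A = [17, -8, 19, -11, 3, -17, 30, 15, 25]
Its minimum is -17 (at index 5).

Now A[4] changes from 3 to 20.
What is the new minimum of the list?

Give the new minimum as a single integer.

Answer: -17

Derivation:
Old min = -17 (at index 5)
Change: A[4] 3 -> 20
Changed element was NOT the old min.
  New min = min(old_min, new_val) = min(-17, 20) = -17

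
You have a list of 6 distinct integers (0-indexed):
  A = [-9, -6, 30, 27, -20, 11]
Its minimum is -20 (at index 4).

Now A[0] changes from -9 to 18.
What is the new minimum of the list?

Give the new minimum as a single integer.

Old min = -20 (at index 4)
Change: A[0] -9 -> 18
Changed element was NOT the old min.
  New min = min(old_min, new_val) = min(-20, 18) = -20

Answer: -20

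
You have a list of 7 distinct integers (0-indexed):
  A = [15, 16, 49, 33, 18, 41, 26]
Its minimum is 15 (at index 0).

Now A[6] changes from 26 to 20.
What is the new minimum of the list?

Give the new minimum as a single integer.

Answer: 15

Derivation:
Old min = 15 (at index 0)
Change: A[6] 26 -> 20
Changed element was NOT the old min.
  New min = min(old_min, new_val) = min(15, 20) = 15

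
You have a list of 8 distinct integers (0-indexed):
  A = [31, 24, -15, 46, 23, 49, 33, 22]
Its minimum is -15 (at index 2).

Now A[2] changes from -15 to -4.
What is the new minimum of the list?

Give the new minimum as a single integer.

Answer: -4

Derivation:
Old min = -15 (at index 2)
Change: A[2] -15 -> -4
Changed element WAS the min. Need to check: is -4 still <= all others?
  Min of remaining elements: 22
  New min = min(-4, 22) = -4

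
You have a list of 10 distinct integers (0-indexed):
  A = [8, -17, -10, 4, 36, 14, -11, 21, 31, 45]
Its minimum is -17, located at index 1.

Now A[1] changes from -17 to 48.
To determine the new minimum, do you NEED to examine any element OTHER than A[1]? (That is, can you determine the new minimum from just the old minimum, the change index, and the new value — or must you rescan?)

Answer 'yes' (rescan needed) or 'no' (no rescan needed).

Answer: yes

Derivation:
Old min = -17 at index 1
Change at index 1: -17 -> 48
Index 1 WAS the min and new value 48 > old min -17. Must rescan other elements to find the new min.
Needs rescan: yes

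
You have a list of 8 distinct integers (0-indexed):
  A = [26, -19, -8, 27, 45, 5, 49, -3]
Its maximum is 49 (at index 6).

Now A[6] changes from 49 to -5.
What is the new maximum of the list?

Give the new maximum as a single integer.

Old max = 49 (at index 6)
Change: A[6] 49 -> -5
Changed element WAS the max -> may need rescan.
  Max of remaining elements: 45
  New max = max(-5, 45) = 45

Answer: 45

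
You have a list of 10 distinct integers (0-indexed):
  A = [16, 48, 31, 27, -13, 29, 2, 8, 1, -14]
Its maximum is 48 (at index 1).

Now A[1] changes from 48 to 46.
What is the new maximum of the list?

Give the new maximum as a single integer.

Old max = 48 (at index 1)
Change: A[1] 48 -> 46
Changed element WAS the max -> may need rescan.
  Max of remaining elements: 31
  New max = max(46, 31) = 46

Answer: 46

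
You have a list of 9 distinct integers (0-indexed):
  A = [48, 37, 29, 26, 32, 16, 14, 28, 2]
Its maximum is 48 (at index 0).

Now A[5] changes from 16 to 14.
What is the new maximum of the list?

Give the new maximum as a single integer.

Old max = 48 (at index 0)
Change: A[5] 16 -> 14
Changed element was NOT the old max.
  New max = max(old_max, new_val) = max(48, 14) = 48

Answer: 48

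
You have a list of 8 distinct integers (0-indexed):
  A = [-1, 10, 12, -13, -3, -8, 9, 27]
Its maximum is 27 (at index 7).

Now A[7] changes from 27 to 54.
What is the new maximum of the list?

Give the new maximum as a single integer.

Answer: 54

Derivation:
Old max = 27 (at index 7)
Change: A[7] 27 -> 54
Changed element WAS the max -> may need rescan.
  Max of remaining elements: 12
  New max = max(54, 12) = 54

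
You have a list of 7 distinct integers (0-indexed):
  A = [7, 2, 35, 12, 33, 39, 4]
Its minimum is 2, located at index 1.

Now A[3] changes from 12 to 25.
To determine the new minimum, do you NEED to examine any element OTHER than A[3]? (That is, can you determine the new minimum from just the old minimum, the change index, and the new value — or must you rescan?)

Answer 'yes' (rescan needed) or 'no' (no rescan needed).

Answer: no

Derivation:
Old min = 2 at index 1
Change at index 3: 12 -> 25
Index 3 was NOT the min. New min = min(2, 25). No rescan of other elements needed.
Needs rescan: no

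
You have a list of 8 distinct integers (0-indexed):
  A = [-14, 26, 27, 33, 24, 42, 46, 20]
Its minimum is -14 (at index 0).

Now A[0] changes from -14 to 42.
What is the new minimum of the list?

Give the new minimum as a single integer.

Answer: 20

Derivation:
Old min = -14 (at index 0)
Change: A[0] -14 -> 42
Changed element WAS the min. Need to check: is 42 still <= all others?
  Min of remaining elements: 20
  New min = min(42, 20) = 20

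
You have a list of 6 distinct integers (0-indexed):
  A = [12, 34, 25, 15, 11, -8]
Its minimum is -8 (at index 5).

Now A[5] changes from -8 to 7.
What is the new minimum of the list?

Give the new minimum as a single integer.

Old min = -8 (at index 5)
Change: A[5] -8 -> 7
Changed element WAS the min. Need to check: is 7 still <= all others?
  Min of remaining elements: 11
  New min = min(7, 11) = 7

Answer: 7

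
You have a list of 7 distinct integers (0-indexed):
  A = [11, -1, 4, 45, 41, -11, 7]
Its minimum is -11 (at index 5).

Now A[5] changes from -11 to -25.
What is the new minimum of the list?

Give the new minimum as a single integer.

Answer: -25

Derivation:
Old min = -11 (at index 5)
Change: A[5] -11 -> -25
Changed element WAS the min. Need to check: is -25 still <= all others?
  Min of remaining elements: -1
  New min = min(-25, -1) = -25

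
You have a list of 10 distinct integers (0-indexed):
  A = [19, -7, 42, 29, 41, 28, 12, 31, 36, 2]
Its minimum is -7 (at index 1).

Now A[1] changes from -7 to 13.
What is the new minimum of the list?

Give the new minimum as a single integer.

Answer: 2

Derivation:
Old min = -7 (at index 1)
Change: A[1] -7 -> 13
Changed element WAS the min. Need to check: is 13 still <= all others?
  Min of remaining elements: 2
  New min = min(13, 2) = 2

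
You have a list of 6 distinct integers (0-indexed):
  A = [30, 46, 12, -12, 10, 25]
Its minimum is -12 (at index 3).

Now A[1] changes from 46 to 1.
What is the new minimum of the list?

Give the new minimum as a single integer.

Old min = -12 (at index 3)
Change: A[1] 46 -> 1
Changed element was NOT the old min.
  New min = min(old_min, new_val) = min(-12, 1) = -12

Answer: -12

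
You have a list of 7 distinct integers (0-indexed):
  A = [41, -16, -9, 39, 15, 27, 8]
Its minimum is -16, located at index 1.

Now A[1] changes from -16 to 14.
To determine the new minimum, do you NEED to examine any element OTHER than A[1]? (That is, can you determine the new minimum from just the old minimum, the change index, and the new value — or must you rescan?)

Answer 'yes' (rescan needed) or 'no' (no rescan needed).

Answer: yes

Derivation:
Old min = -16 at index 1
Change at index 1: -16 -> 14
Index 1 WAS the min and new value 14 > old min -16. Must rescan other elements to find the new min.
Needs rescan: yes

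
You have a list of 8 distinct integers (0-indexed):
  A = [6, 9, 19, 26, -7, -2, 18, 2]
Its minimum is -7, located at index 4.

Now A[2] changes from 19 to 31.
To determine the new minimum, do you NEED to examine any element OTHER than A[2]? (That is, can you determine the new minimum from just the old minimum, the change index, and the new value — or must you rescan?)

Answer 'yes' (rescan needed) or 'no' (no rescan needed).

Old min = -7 at index 4
Change at index 2: 19 -> 31
Index 2 was NOT the min. New min = min(-7, 31). No rescan of other elements needed.
Needs rescan: no

Answer: no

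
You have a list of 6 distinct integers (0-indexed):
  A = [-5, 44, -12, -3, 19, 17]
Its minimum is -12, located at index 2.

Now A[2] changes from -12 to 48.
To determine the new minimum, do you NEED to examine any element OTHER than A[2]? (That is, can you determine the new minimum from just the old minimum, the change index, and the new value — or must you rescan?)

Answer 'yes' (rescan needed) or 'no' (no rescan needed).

Old min = -12 at index 2
Change at index 2: -12 -> 48
Index 2 WAS the min and new value 48 > old min -12. Must rescan other elements to find the new min.
Needs rescan: yes

Answer: yes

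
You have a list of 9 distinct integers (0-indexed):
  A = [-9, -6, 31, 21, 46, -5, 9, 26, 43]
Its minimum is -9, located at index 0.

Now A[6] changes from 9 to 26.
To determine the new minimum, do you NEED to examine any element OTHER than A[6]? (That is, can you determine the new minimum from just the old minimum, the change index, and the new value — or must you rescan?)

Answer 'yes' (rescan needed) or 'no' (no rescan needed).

Answer: no

Derivation:
Old min = -9 at index 0
Change at index 6: 9 -> 26
Index 6 was NOT the min. New min = min(-9, 26). No rescan of other elements needed.
Needs rescan: no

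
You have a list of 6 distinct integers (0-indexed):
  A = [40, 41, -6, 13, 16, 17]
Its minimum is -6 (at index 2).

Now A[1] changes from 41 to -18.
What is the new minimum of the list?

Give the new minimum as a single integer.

Answer: -18

Derivation:
Old min = -6 (at index 2)
Change: A[1] 41 -> -18
Changed element was NOT the old min.
  New min = min(old_min, new_val) = min(-6, -18) = -18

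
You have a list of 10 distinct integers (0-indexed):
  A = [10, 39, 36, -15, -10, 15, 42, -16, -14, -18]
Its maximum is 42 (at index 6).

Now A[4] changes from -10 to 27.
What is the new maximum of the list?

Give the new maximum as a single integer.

Answer: 42

Derivation:
Old max = 42 (at index 6)
Change: A[4] -10 -> 27
Changed element was NOT the old max.
  New max = max(old_max, new_val) = max(42, 27) = 42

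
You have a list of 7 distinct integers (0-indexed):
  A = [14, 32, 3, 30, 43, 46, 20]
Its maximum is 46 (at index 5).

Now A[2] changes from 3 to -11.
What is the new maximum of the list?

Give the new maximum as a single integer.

Old max = 46 (at index 5)
Change: A[2] 3 -> -11
Changed element was NOT the old max.
  New max = max(old_max, new_val) = max(46, -11) = 46

Answer: 46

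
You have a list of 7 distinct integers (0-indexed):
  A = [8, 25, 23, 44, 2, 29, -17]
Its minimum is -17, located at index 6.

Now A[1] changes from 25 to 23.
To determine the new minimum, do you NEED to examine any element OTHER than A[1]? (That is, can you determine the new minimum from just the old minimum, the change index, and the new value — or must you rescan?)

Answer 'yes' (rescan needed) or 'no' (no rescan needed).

Old min = -17 at index 6
Change at index 1: 25 -> 23
Index 1 was NOT the min. New min = min(-17, 23). No rescan of other elements needed.
Needs rescan: no

Answer: no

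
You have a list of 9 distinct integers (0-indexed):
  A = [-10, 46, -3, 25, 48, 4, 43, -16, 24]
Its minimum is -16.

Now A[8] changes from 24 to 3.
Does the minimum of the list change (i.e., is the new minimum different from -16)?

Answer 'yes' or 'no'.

Old min = -16
Change: A[8] 24 -> 3
Changed element was NOT the min; min changes only if 3 < -16.
New min = -16; changed? no

Answer: no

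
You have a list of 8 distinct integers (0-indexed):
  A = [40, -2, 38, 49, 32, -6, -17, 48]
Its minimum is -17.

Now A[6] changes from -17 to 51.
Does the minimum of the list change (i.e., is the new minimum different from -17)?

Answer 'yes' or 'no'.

Answer: yes

Derivation:
Old min = -17
Change: A[6] -17 -> 51
Changed element was the min; new min must be rechecked.
New min = -6; changed? yes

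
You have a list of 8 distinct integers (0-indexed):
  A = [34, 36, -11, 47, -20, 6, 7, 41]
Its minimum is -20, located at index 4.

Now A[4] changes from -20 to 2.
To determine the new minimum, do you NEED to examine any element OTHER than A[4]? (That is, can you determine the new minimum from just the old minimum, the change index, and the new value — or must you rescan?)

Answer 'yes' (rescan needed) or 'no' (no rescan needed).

Old min = -20 at index 4
Change at index 4: -20 -> 2
Index 4 WAS the min and new value 2 > old min -20. Must rescan other elements to find the new min.
Needs rescan: yes

Answer: yes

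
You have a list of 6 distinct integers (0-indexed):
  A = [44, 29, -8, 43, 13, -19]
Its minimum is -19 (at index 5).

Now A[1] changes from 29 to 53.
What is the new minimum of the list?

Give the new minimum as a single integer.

Old min = -19 (at index 5)
Change: A[1] 29 -> 53
Changed element was NOT the old min.
  New min = min(old_min, new_val) = min(-19, 53) = -19

Answer: -19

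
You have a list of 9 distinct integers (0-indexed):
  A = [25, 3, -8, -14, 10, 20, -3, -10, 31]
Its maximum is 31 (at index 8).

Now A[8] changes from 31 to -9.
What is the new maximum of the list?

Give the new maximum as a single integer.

Old max = 31 (at index 8)
Change: A[8] 31 -> -9
Changed element WAS the max -> may need rescan.
  Max of remaining elements: 25
  New max = max(-9, 25) = 25

Answer: 25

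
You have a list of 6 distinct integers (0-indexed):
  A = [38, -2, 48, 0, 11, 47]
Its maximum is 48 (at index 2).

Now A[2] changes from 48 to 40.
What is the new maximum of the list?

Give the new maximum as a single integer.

Old max = 48 (at index 2)
Change: A[2] 48 -> 40
Changed element WAS the max -> may need rescan.
  Max of remaining elements: 47
  New max = max(40, 47) = 47

Answer: 47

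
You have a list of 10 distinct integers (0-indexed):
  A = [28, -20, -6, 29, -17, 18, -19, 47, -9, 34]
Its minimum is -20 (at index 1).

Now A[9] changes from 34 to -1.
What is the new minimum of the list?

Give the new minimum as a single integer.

Old min = -20 (at index 1)
Change: A[9] 34 -> -1
Changed element was NOT the old min.
  New min = min(old_min, new_val) = min(-20, -1) = -20

Answer: -20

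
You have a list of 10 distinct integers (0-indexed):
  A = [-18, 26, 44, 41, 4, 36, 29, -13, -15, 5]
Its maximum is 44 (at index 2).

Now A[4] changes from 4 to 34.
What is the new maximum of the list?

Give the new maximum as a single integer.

Answer: 44

Derivation:
Old max = 44 (at index 2)
Change: A[4] 4 -> 34
Changed element was NOT the old max.
  New max = max(old_max, new_val) = max(44, 34) = 44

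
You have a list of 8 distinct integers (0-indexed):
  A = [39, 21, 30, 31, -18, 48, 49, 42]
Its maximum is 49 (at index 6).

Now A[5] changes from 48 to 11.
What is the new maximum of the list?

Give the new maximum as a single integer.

Answer: 49

Derivation:
Old max = 49 (at index 6)
Change: A[5] 48 -> 11
Changed element was NOT the old max.
  New max = max(old_max, new_val) = max(49, 11) = 49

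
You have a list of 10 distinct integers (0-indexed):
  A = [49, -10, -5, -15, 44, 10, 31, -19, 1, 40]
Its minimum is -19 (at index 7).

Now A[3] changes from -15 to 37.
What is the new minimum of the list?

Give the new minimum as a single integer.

Old min = -19 (at index 7)
Change: A[3] -15 -> 37
Changed element was NOT the old min.
  New min = min(old_min, new_val) = min(-19, 37) = -19

Answer: -19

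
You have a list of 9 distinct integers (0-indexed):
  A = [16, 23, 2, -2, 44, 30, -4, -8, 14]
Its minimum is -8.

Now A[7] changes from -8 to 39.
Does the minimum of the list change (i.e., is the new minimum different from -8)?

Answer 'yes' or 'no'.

Answer: yes

Derivation:
Old min = -8
Change: A[7] -8 -> 39
Changed element was the min; new min must be rechecked.
New min = -4; changed? yes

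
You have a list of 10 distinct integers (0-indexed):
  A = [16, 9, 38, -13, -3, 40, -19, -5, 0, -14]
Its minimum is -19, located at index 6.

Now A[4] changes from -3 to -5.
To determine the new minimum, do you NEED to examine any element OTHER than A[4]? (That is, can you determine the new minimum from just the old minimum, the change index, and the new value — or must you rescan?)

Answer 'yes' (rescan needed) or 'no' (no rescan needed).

Answer: no

Derivation:
Old min = -19 at index 6
Change at index 4: -3 -> -5
Index 4 was NOT the min. New min = min(-19, -5). No rescan of other elements needed.
Needs rescan: no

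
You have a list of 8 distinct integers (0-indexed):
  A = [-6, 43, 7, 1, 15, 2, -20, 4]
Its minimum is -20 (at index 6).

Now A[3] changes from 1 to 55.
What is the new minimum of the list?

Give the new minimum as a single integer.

Old min = -20 (at index 6)
Change: A[3] 1 -> 55
Changed element was NOT the old min.
  New min = min(old_min, new_val) = min(-20, 55) = -20

Answer: -20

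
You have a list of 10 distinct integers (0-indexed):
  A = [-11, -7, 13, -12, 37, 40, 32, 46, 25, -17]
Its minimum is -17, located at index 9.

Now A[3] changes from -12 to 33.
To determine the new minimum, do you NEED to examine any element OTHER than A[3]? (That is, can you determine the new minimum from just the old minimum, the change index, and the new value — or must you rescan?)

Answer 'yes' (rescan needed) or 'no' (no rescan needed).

Old min = -17 at index 9
Change at index 3: -12 -> 33
Index 3 was NOT the min. New min = min(-17, 33). No rescan of other elements needed.
Needs rescan: no

Answer: no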